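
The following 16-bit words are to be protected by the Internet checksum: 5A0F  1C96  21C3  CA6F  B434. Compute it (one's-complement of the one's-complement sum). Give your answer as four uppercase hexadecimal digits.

E8F2

One's-complement addition (fold any carry out of bit 15 back into bit 0):
  0x5A0F + 0x1C96 = 0x076A5
  0x76A5 + 0x21C3 = 0x09868
  0x9868 + 0xCA6F = 0x162D7 → wrap carry → 0x62D8
  0x62D8 + 0xB434 = 0x1170C → wrap carry → 0x170D
One's-complement sum = 0x170D.
Checksum = ~0x170D & 0xFFFF = 0xE8F2.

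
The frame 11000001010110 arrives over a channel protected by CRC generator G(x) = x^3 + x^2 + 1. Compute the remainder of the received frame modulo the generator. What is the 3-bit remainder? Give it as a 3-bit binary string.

Modulo-2 division of 11000001010110 by 1101:
  pos 0: 1100 XOR 1101 = 0001
  pos 3: 1000 XOR 1101 = 0101
  pos 4: 1011 XOR 1101 = 0110
  pos 5: 1100 XOR 1101 = 0001
  pos 8: 1101 XOR 1101 = 0000
Remainder = 010 (nonzero — an error is detected).

010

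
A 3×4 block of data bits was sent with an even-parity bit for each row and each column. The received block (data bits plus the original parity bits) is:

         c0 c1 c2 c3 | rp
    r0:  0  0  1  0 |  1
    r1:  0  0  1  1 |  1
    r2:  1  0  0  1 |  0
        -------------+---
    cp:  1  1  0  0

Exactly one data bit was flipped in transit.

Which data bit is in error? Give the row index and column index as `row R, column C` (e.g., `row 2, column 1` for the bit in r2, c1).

row 1, column 1

Recompute each row's even parity and compare to rp:
  r0: data parity 1, sent rp 1 → ok
  r1: data parity 0, sent rp 1 → mismatch
  r2: data parity 0, sent rp 0 → ok
Recompute each column's even parity and compare to cp:
  c0: data parity 1, sent cp 1 → ok
  c1: data parity 0, sent cp 1 → mismatch
  c2: data parity 0, sent cp 0 → ok
  c3: data parity 0, sent cp 0 → ok
Exactly one row (r1) and one column (c1) fail → the flipped bit is at their intersection.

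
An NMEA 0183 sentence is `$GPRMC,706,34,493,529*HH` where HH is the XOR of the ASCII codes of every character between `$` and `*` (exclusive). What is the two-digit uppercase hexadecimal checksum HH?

XOR the ASCII codes of the payload characters:
  'G' = 0x47 → acc = 0x47
  'P' = 0x50 → acc = 0x17
  'R' = 0x52 → acc = 0x45
  'M' = 0x4D → acc = 0x08
  'C' = 0x43 → acc = 0x4B
  ',' = 0x2C → acc = 0x67
  '7' = 0x37 → acc = 0x50
  '0' = 0x30 → acc = 0x60
  '6' = 0x36 → acc = 0x56
  ',' = 0x2C → acc = 0x7A
  '3' = 0x33 → acc = 0x49
  '4' = 0x34 → acc = 0x7D
  ',' = 0x2C → acc = 0x51
  '4' = 0x34 → acc = 0x65
  '9' = 0x39 → acc = 0x5C
  '3' = 0x33 → acc = 0x6F
  ',' = 0x2C → acc = 0x43
  '5' = 0x35 → acc = 0x76
  '2' = 0x32 → acc = 0x44
  '9' = 0x39 → acc = 0x7D
Checksum = 0x7D.

7D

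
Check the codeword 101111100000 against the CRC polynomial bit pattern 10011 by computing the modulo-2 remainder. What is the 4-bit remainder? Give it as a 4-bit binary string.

Modulo-2 division of 101111100000 by 10011:
  pos 0: 10111 XOR 10011 = 00100
  pos 2: 10011 XOR 10011 = 00000
Remainder = 0000 (zero — the frame passes the CRC check).

0000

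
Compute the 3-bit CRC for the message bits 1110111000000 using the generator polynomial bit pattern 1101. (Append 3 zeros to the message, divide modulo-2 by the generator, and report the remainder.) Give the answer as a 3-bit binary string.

Append 3 zeros: 1110111000000000. Divide by 1101 (XOR where the leading bit is 1):
  pos 0: 1110 XOR 1101 = 0011
  pos 2: 1111 XOR 1101 = 0010
  pos 4: 1010 XOR 1101 = 0111
  pos 5: 1110 XOR 1101 = 0011
  pos 7: 1100 XOR 1101 = 0001
  pos 10: 1000 XOR 1101 = 0101
  pos 11: 1010 XOR 1101 = 0111
  pos 12: 1110 XOR 1101 = 0011
Remainder (last 3 bits) = 011. This is the CRC / FCS.

011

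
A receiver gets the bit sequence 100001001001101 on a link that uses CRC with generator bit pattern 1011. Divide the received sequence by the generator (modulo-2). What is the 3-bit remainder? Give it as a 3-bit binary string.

Modulo-2 division of 100001001001101 by 1011:
  pos 0: 1000 XOR 1011 = 0011
  pos 2: 1101 XOR 1011 = 0110
  pos 3: 1100 XOR 1011 = 0111
  pos 4: 1110 XOR 1011 = 0101
  pos 5: 1011 XOR 1011 = 0000
  pos 11: 1101 XOR 1011 = 0110
Remainder = 110 (nonzero — an error is detected).

110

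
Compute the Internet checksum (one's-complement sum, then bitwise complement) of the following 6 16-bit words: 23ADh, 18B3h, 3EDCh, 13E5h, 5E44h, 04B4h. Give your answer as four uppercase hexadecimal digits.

One's-complement addition (fold any carry out of bit 15 back into bit 0):
  0x23AD + 0x18B3 = 0x03C60
  0x3C60 + 0x3EDC = 0x07B3C
  0x7B3C + 0x13E5 = 0x08F21
  0x8F21 + 0x5E44 = 0x0ED65
  0xED65 + 0x04B4 = 0x0F219
One's-complement sum = 0xF219.
Checksum = ~0xF219 & 0xFFFF = 0x0DE6.

0DE6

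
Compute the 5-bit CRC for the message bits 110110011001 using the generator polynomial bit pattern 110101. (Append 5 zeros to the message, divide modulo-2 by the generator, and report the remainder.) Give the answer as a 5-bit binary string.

01000

Append 5 zeros: 11011001100100000. Divide by 110101 (XOR where the leading bit is 1):
  pos 0: 110110 XOR 110101 = 000011
  pos 4: 110110 XOR 110101 = 000011
  pos 8: 110100 XOR 110101 = 000001
Remainder (last 5 bits) = 01000. This is the CRC / FCS.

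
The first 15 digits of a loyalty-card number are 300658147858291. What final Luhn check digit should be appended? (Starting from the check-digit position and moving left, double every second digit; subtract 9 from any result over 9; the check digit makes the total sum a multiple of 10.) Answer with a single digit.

6

Partial digits right→left: 1 9 2 8 5 8 7 4 1 8 5 6 0 0 3
Double every second digit counting from the check-digit position (so the 1st, 3rd, 5th, ... of the partial from the right).
  doubled (with −9 where >9): 2 4 1 5 2 1 0 6 → sum 21
  kept as-is: 9 8 8 4 8 6 0 → sum 43
Total = 21 + 43 = 64.
Check digit = (10 − (64 mod 10)) mod 10 = 6.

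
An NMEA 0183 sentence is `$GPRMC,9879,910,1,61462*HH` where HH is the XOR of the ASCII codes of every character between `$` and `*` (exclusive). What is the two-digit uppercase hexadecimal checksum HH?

7A

XOR the ASCII codes of the payload characters:
  'G' = 0x47 → acc = 0x47
  'P' = 0x50 → acc = 0x17
  'R' = 0x52 → acc = 0x45
  'M' = 0x4D → acc = 0x08
  'C' = 0x43 → acc = 0x4B
  ',' = 0x2C → acc = 0x67
  '9' = 0x39 → acc = 0x5E
  '8' = 0x38 → acc = 0x66
  '7' = 0x37 → acc = 0x51
  '9' = 0x39 → acc = 0x68
  ',' = 0x2C → acc = 0x44
  '9' = 0x39 → acc = 0x7D
  '1' = 0x31 → acc = 0x4C
  '0' = 0x30 → acc = 0x7C
  ',' = 0x2C → acc = 0x50
  '1' = 0x31 → acc = 0x61
  ',' = 0x2C → acc = 0x4D
  '6' = 0x36 → acc = 0x7B
  '1' = 0x31 → acc = 0x4A
  '4' = 0x34 → acc = 0x7E
  '6' = 0x36 → acc = 0x48
  '2' = 0x32 → acc = 0x7A
Checksum = 0x7A.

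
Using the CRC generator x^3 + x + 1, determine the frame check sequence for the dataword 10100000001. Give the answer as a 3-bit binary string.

000

Append 3 zeros: 10100000001000. Divide by 1011 (XOR where the leading bit is 1):
  pos 0: 1010 XOR 1011 = 0001
  pos 3: 1000 XOR 1011 = 0011
  pos 5: 1100 XOR 1011 = 0111
  pos 6: 1110 XOR 1011 = 0101
  pos 7: 1011 XOR 1011 = 0000
Remainder (last 3 bits) = 000. This is the CRC / FCS.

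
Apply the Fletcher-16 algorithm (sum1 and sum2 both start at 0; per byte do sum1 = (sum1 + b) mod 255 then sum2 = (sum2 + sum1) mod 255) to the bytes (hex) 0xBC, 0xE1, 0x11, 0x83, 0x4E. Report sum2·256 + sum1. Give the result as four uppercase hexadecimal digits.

Running sums (mod 255):
  after byte 0 (0xBC): sum1=188, sum2=188
  after byte 1 (0xE1): sum1=158, sum2=91
  after byte 2 (0x11): sum1=175, sum2=11
  after byte 3 (0x83): sum1=51, sum2=62
  after byte 4 (0x4E): sum1=129, sum2=191
Checksum = sum2·256 + sum1 = 191·256 + 129 = 49025 = 0xBF81.

BF81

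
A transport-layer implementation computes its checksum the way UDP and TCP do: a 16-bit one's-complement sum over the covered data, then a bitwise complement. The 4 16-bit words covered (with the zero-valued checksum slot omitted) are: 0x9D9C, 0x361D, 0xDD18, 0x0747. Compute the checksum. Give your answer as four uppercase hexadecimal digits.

One's-complement addition (fold any carry out of bit 15 back into bit 0):
  0x9D9C + 0x361D = 0x0D3B9
  0xD3B9 + 0xDD18 = 0x1B0D1 → wrap carry → 0xB0D2
  0xB0D2 + 0x0747 = 0x0B819
One's-complement sum = 0xB819.
Checksum = ~0xB819 & 0xFFFF = 0x47E6.

47E6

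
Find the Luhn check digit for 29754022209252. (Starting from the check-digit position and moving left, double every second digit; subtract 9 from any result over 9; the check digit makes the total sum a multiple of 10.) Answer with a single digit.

7

Partial digits right→left: 2 5 2 9 0 2 2 2 0 4 5 7 9 2
Double every second digit counting from the check-digit position (so the 1st, 3rd, 5th, ... of the partial from the right).
  doubled (with −9 where >9): 4 4 0 4 0 1 9 → sum 22
  kept as-is: 5 9 2 2 4 7 2 → sum 31
Total = 22 + 31 = 53.
Check digit = (10 − (53 mod 10)) mod 10 = 7.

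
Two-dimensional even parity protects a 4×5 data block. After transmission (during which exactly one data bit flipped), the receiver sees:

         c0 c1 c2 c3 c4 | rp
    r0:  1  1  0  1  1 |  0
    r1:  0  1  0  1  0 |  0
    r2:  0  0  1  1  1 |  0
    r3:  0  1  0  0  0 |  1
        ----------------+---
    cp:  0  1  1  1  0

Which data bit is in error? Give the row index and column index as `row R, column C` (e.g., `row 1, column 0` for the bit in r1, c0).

Recompute each row's even parity and compare to rp:
  r0: data parity 0, sent rp 0 → ok
  r1: data parity 0, sent rp 0 → ok
  r2: data parity 1, sent rp 0 → mismatch
  r3: data parity 1, sent rp 1 → ok
Recompute each column's even parity and compare to cp:
  c0: data parity 1, sent cp 0 → mismatch
  c1: data parity 1, sent cp 1 → ok
  c2: data parity 1, sent cp 1 → ok
  c3: data parity 1, sent cp 1 → ok
  c4: data parity 0, sent cp 0 → ok
Exactly one row (r2) and one column (c0) fail → the flipped bit is at their intersection.

row 2, column 0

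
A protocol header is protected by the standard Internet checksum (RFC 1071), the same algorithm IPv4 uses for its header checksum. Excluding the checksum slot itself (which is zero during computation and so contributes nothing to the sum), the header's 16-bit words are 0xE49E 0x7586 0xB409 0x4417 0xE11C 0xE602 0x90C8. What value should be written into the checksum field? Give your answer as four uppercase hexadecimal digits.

55D1

One's-complement addition (fold any carry out of bit 15 back into bit 0):
  0xE49E + 0x7586 = 0x15A24 → wrap carry → 0x5A25
  0x5A25 + 0xB409 = 0x10E2E → wrap carry → 0x0E2F
  0x0E2F + 0x4417 = 0x05246
  0x5246 + 0xE11C = 0x13362 → wrap carry → 0x3363
  0x3363 + 0xE602 = 0x11965 → wrap carry → 0x1966
  0x1966 + 0x90C8 = 0x0AA2E
One's-complement sum = 0xAA2E.
Checksum = ~0xAA2E & 0xFFFF = 0x55D1.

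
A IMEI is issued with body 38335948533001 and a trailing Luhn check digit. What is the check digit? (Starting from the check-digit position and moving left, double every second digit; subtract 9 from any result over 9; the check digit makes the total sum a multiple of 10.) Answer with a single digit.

Partial digits right→left: 1 0 0 3 3 5 8 4 9 5 3 3 8 3
Double every second digit counting from the check-digit position (so the 1st, 3rd, 5th, ... of the partial from the right).
  doubled (with −9 where >9): 2 0 6 7 9 6 7 → sum 37
  kept as-is: 0 3 5 4 5 3 3 → sum 23
Total = 37 + 23 = 60.
Check digit = (10 − (60 mod 10)) mod 10 = 0.

0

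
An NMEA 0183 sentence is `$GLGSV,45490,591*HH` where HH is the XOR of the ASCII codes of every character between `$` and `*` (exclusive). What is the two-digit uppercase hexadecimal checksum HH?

XOR the ASCII codes of the payload characters:
  'G' = 0x47 → acc = 0x47
  'L' = 0x4C → acc = 0x0B
  'G' = 0x47 → acc = 0x4C
  'S' = 0x53 → acc = 0x1F
  'V' = 0x56 → acc = 0x49
  ',' = 0x2C → acc = 0x65
  '4' = 0x34 → acc = 0x51
  '5' = 0x35 → acc = 0x64
  '4' = 0x34 → acc = 0x50
  '9' = 0x39 → acc = 0x69
  '0' = 0x30 → acc = 0x59
  ',' = 0x2C → acc = 0x75
  '5' = 0x35 → acc = 0x40
  '9' = 0x39 → acc = 0x79
  '1' = 0x31 → acc = 0x48
Checksum = 0x48.

48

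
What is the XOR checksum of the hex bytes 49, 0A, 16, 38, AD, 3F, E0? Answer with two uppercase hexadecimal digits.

1F

XOR the bytes together:
  start with 0x49
  0x49 ⊕ 0x0A = 0x43
  0x43 ⊕ 0x16 = 0x55
  0x55 ⊕ 0x38 = 0x6D
  0x6D ⊕ 0xAD = 0xC0
  0xC0 ⊕ 0x3F = 0xFF
  0xFF ⊕ 0xE0 = 0x1F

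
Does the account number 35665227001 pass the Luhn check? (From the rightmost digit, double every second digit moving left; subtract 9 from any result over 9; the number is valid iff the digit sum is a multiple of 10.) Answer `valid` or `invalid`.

From the right, keep odd positions and double even positions (subtract 9 from any doubled value over 9):
  doubled (positions 2,4,...): 0 5 4 3 1 → sum 13
  kept (positions 1,3,...): 1 0 2 5 6 3 → sum 17
Total = 30.
30 mod 10 = 0, so the number is valid.

valid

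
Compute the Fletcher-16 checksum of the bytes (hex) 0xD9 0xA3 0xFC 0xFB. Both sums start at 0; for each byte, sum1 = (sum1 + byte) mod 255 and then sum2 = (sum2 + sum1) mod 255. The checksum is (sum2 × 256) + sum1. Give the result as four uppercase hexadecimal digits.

Running sums (mod 255):
  after byte 0 (0xD9): sum1=217, sum2=217
  after byte 1 (0xA3): sum1=125, sum2=87
  after byte 2 (0xFC): sum1=122, sum2=209
  after byte 3 (0xFB): sum1=118, sum2=72
Checksum = sum2·256 + sum1 = 72·256 + 118 = 18550 = 0x4876.

4876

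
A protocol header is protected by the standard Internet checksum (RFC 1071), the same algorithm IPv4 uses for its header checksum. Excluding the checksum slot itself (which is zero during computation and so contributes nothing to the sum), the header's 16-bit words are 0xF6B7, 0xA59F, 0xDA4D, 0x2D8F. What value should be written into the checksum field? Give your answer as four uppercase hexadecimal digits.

5BCB

One's-complement addition (fold any carry out of bit 15 back into bit 0):
  0xF6B7 + 0xA59F = 0x19C56 → wrap carry → 0x9C57
  0x9C57 + 0xDA4D = 0x176A4 → wrap carry → 0x76A5
  0x76A5 + 0x2D8F = 0x0A434
One's-complement sum = 0xA434.
Checksum = ~0xA434 & 0xFFFF = 0x5BCB.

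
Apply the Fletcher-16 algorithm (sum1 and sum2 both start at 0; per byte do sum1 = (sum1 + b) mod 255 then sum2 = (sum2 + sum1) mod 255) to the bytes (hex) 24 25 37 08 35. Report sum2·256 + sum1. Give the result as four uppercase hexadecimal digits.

Running sums (mod 255):
  after byte 0 (24): sum1=36, sum2=36
  after byte 1 (25): sum1=73, sum2=109
  after byte 2 (37): sum1=128, sum2=237
  after byte 3 (08): sum1=136, sum2=118
  after byte 4 (35): sum1=189, sum2=52
Checksum = sum2·256 + sum1 = 52·256 + 189 = 13501 = 0x34BD.

34BD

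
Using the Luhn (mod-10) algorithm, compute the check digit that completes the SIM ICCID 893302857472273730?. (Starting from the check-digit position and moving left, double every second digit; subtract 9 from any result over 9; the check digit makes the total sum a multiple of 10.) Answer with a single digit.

7

Partial digits right→left: 0 3 7 3 7 2 2 7 4 7 5 8 2 0 3 3 9 8
Double every second digit counting from the check-digit position (so the 1st, 3rd, 5th, ... of the partial from the right).
  doubled (with −9 where >9): 0 5 5 4 8 1 4 6 9 → sum 42
  kept as-is: 3 3 2 7 7 8 0 3 8 → sum 41
Total = 42 + 41 = 83.
Check digit = (10 − (83 mod 10)) mod 10 = 7.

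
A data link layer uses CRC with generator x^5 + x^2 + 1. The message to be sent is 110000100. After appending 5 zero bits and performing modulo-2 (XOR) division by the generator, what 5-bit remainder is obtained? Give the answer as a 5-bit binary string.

00110

Append 5 zeros: 11000010000000. Divide by 100101 (XOR where the leading bit is 1):
  pos 0: 110000 XOR 100101 = 010101
  pos 1: 101011 XOR 100101 = 001110
  pos 3: 111000 XOR 100101 = 011101
  pos 4: 111010 XOR 100101 = 011111
  pos 5: 111110 XOR 100101 = 011011
  pos 6: 110110 XOR 100101 = 010011
  pos 7: 100110 XOR 100101 = 000011
Remainder (last 5 bits) = 00110. This is the CRC / FCS.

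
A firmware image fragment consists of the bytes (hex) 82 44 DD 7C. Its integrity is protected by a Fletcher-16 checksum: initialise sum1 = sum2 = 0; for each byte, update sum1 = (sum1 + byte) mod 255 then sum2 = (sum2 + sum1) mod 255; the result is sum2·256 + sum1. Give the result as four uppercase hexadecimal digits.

0F21

Running sums (mod 255):
  after byte 0 (82): sum1=130, sum2=130
  after byte 1 (44): sum1=198, sum2=73
  after byte 2 (DD): sum1=164, sum2=237
  after byte 3 (7C): sum1=33, sum2=15
Checksum = sum2·256 + sum1 = 15·256 + 33 = 3873 = 0x0F21.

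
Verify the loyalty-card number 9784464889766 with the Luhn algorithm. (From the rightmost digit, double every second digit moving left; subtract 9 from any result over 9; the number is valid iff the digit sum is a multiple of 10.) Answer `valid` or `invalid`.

From the right, keep odd positions and double even positions (subtract 9 from any doubled value over 9):
  doubled (positions 2,4,...): 3 9 7 3 8 5 → sum 35
  kept (positions 1,3,...): 6 7 8 4 4 8 9 → sum 46
Total = 81.
81 mod 10 = 1, so the number is invalid.

invalid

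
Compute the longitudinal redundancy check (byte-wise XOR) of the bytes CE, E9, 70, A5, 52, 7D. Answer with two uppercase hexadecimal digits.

DD

XOR the bytes together:
  start with 0xCE
  0xCE ⊕ 0xE9 = 0x27
  0x27 ⊕ 0x70 = 0x57
  0x57 ⊕ 0xA5 = 0xF2
  0xF2 ⊕ 0x52 = 0xA0
  0xA0 ⊕ 0x7D = 0xDD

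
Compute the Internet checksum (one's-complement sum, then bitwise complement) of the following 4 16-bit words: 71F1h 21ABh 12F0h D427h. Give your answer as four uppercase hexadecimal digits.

One's-complement addition (fold any carry out of bit 15 back into bit 0):
  0x71F1 + 0x21AB = 0x0939C
  0x939C + 0x12F0 = 0x0A68C
  0xA68C + 0xD427 = 0x17AB3 → wrap carry → 0x7AB4
One's-complement sum = 0x7AB4.
Checksum = ~0x7AB4 & 0xFFFF = 0x854B.

854B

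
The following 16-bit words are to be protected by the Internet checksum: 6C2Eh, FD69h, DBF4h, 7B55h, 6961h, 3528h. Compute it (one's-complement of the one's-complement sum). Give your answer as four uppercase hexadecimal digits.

A093

One's-complement addition (fold any carry out of bit 15 back into bit 0):
  0x6C2E + 0xFD69 = 0x16997 → wrap carry → 0x6998
  0x6998 + 0xDBF4 = 0x1458C → wrap carry → 0x458D
  0x458D + 0x7B55 = 0x0C0E2
  0xC0E2 + 0x6961 = 0x12A43 → wrap carry → 0x2A44
  0x2A44 + 0x3528 = 0x05F6C
One's-complement sum = 0x5F6C.
Checksum = ~0x5F6C & 0xFFFF = 0xA093.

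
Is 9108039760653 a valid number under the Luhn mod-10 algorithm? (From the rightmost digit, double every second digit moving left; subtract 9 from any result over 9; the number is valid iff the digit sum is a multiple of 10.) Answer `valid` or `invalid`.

invalid

From the right, keep odd positions and double even positions (subtract 9 from any doubled value over 9):
  doubled (positions 2,4,...): 1 0 5 6 7 2 → sum 21
  kept (positions 1,3,...): 3 6 6 9 0 0 9 → sum 33
Total = 54.
54 mod 10 = 4, so the number is invalid.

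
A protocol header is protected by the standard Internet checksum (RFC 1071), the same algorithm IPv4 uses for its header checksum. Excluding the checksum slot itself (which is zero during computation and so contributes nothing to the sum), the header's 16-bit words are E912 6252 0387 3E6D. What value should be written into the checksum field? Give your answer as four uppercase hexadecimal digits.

72A6

One's-complement addition (fold any carry out of bit 15 back into bit 0):
  0xE912 + 0x6252 = 0x14B64 → wrap carry → 0x4B65
  0x4B65 + 0x0387 = 0x04EEC
  0x4EEC + 0x3E6D = 0x08D59
One's-complement sum = 0x8D59.
Checksum = ~0x8D59 & 0xFFFF = 0x72A6.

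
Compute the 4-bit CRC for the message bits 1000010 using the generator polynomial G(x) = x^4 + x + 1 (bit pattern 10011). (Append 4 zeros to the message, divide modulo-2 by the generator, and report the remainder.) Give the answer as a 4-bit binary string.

Append 4 zeros: 10000100000. Divide by 10011 (XOR where the leading bit is 1):
  pos 0: 10000 XOR 10011 = 00011
  pos 3: 11100 XOR 10011 = 01111
  pos 4: 11110 XOR 10011 = 01101
  pos 5: 11010 XOR 10011 = 01001
  pos 6: 10010 XOR 10011 = 00001
Remainder (last 4 bits) = 0001. This is the CRC / FCS.

0001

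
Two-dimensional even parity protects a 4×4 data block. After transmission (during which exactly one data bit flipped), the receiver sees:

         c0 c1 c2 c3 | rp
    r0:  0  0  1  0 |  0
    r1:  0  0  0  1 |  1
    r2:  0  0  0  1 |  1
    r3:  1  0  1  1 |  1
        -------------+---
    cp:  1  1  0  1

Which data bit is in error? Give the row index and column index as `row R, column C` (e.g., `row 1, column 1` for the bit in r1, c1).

row 0, column 1

Recompute each row's even parity and compare to rp:
  r0: data parity 1, sent rp 0 → mismatch
  r1: data parity 1, sent rp 1 → ok
  r2: data parity 1, sent rp 1 → ok
  r3: data parity 1, sent rp 1 → ok
Recompute each column's even parity and compare to cp:
  c0: data parity 1, sent cp 1 → ok
  c1: data parity 0, sent cp 1 → mismatch
  c2: data parity 0, sent cp 0 → ok
  c3: data parity 1, sent cp 1 → ok
Exactly one row (r0) and one column (c1) fail → the flipped bit is at their intersection.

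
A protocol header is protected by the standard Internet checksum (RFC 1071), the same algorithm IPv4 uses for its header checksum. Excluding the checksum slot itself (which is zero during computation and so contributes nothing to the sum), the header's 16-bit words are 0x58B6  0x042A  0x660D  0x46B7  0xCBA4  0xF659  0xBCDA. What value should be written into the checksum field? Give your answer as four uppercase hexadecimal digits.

7781

One's-complement addition (fold any carry out of bit 15 back into bit 0):
  0x58B6 + 0x042A = 0x05CE0
  0x5CE0 + 0x660D = 0x0C2ED
  0xC2ED + 0x46B7 = 0x109A4 → wrap carry → 0x09A5
  0x09A5 + 0xCBA4 = 0x0D549
  0xD549 + 0xF659 = 0x1CBA2 → wrap carry → 0xCBA3
  0xCBA3 + 0xBCDA = 0x1887D → wrap carry → 0x887E
One's-complement sum = 0x887E.
Checksum = ~0x887E & 0xFFFF = 0x7781.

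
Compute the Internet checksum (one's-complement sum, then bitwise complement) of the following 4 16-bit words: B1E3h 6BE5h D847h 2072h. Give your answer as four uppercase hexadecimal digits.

E97C

One's-complement addition (fold any carry out of bit 15 back into bit 0):
  0xB1E3 + 0x6BE5 = 0x11DC8 → wrap carry → 0x1DC9
  0x1DC9 + 0xD847 = 0x0F610
  0xF610 + 0x2072 = 0x11682 → wrap carry → 0x1683
One's-complement sum = 0x1683.
Checksum = ~0x1683 & 0xFFFF = 0xE97C.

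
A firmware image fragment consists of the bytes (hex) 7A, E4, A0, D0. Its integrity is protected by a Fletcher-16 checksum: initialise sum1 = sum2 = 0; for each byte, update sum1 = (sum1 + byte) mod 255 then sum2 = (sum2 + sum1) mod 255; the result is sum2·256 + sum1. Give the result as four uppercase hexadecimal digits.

Running sums (mod 255):
  after byte 0 (7A): sum1=122, sum2=122
  after byte 1 (E4): sum1=95, sum2=217
  after byte 2 (A0): sum1=0, sum2=217
  after byte 3 (D0): sum1=208, sum2=170
Checksum = sum2·256 + sum1 = 170·256 + 208 = 43728 = 0xAAD0.

AAD0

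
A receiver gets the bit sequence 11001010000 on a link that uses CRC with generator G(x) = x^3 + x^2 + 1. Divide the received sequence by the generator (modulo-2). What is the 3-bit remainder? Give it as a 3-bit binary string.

Modulo-2 division of 11001010000 by 1101:
  pos 0: 1100 XOR 1101 = 0001
  pos 3: 1101 XOR 1101 = 0000
Remainder = 000 (zero — the frame passes the CRC check).

000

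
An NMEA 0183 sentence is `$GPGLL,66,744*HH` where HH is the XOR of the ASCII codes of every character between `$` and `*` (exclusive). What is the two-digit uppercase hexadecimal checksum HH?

XOR the ASCII codes of the payload characters:
  'G' = 0x47 → acc = 0x47
  'P' = 0x50 → acc = 0x17
  'G' = 0x47 → acc = 0x50
  'L' = 0x4C → acc = 0x1C
  'L' = 0x4C → acc = 0x50
  ',' = 0x2C → acc = 0x7C
  '6' = 0x36 → acc = 0x4A
  '6' = 0x36 → acc = 0x7C
  ',' = 0x2C → acc = 0x50
  '7' = 0x37 → acc = 0x67
  '4' = 0x34 → acc = 0x53
  '4' = 0x34 → acc = 0x67
Checksum = 0x67.

67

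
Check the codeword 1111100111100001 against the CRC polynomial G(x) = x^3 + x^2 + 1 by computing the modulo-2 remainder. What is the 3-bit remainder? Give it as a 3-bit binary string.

Modulo-2 division of 1111100111100001 by 1101:
  pos 0: 1111 XOR 1101 = 0010
  pos 2: 1010 XOR 1101 = 0111
  pos 3: 1110 XOR 1101 = 0011
  pos 5: 1111 XOR 1101 = 0010
  pos 7: 1011 XOR 1101 = 0110
  pos 8: 1100 XOR 1101 = 0001
  pos 11: 1000 XOR 1101 = 0101
  pos 12: 1011 XOR 1101 = 0110
Remainder = 110 (nonzero — an error is detected).

110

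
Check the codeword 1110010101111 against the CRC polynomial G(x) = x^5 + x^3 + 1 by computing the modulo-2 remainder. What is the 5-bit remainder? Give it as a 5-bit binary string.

01001

Modulo-2 division of 1110010101111 by 101001:
  pos 0: 111001 XOR 101001 = 010000
  pos 1: 100000 XOR 101001 = 001001
  pos 3: 100110 XOR 101001 = 001111
  pos 5: 111111 XOR 101001 = 010110
  pos 6: 101101 XOR 101001 = 000100
Remainder = 01001 (nonzero — an error is detected).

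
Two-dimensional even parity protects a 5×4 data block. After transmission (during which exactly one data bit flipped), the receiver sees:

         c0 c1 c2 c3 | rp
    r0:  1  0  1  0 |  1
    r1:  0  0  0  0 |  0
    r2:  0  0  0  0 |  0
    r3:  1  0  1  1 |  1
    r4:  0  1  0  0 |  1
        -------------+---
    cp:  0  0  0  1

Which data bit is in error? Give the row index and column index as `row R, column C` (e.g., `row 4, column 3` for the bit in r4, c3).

Recompute each row's even parity and compare to rp:
  r0: data parity 0, sent rp 1 → mismatch
  r1: data parity 0, sent rp 0 → ok
  r2: data parity 0, sent rp 0 → ok
  r3: data parity 1, sent rp 1 → ok
  r4: data parity 1, sent rp 1 → ok
Recompute each column's even parity and compare to cp:
  c0: data parity 0, sent cp 0 → ok
  c1: data parity 1, sent cp 0 → mismatch
  c2: data parity 0, sent cp 0 → ok
  c3: data parity 1, sent cp 1 → ok
Exactly one row (r0) and one column (c1) fail → the flipped bit is at their intersection.

row 0, column 1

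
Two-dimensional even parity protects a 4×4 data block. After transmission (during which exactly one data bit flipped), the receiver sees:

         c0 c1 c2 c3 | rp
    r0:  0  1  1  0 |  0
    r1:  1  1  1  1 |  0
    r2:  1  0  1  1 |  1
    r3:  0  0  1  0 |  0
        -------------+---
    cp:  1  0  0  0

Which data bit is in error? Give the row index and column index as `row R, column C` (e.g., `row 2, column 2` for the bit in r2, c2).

row 3, column 0

Recompute each row's even parity and compare to rp:
  r0: data parity 0, sent rp 0 → ok
  r1: data parity 0, sent rp 0 → ok
  r2: data parity 1, sent rp 1 → ok
  r3: data parity 1, sent rp 0 → mismatch
Recompute each column's even parity and compare to cp:
  c0: data parity 0, sent cp 1 → mismatch
  c1: data parity 0, sent cp 0 → ok
  c2: data parity 0, sent cp 0 → ok
  c3: data parity 0, sent cp 0 → ok
Exactly one row (r3) and one column (c0) fail → the flipped bit is at their intersection.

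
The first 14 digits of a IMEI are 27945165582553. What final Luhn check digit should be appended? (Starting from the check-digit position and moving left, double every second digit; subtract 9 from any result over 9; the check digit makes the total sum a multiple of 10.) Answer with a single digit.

6

Partial digits right→left: 3 5 5 2 8 5 5 6 1 5 4 9 7 2
Double every second digit counting from the check-digit position (so the 1st, 3rd, 5th, ... of the partial from the right).
  doubled (with −9 where >9): 6 1 7 1 2 8 5 → sum 30
  kept as-is: 5 2 5 6 5 9 2 → sum 34
Total = 30 + 34 = 64.
Check digit = (10 − (64 mod 10)) mod 10 = 6.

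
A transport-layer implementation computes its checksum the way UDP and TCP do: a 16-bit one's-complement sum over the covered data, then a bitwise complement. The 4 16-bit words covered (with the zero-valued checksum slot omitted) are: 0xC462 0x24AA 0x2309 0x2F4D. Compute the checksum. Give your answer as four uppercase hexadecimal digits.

One's-complement addition (fold any carry out of bit 15 back into bit 0):
  0xC462 + 0x24AA = 0x0E90C
  0xE90C + 0x2309 = 0x10C15 → wrap carry → 0x0C16
  0x0C16 + 0x2F4D = 0x03B63
One's-complement sum = 0x3B63.
Checksum = ~0x3B63 & 0xFFFF = 0xC49C.

C49C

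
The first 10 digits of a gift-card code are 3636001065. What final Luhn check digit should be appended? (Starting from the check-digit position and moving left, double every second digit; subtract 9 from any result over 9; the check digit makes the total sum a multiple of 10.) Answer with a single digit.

Partial digits right→left: 5 6 0 1 0 0 6 3 6 3
Double every second digit counting from the check-digit position (so the 1st, 3rd, 5th, ... of the partial from the right).
  doubled (with −9 where >9): 1 0 0 3 3 → sum 7
  kept as-is: 6 1 0 3 3 → sum 13
Total = 7 + 13 = 20.
Check digit = (10 − (20 mod 10)) mod 10 = 0.

0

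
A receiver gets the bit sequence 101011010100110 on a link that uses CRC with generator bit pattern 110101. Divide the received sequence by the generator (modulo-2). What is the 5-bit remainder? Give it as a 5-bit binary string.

Modulo-2 division of 101011010100110 by 110101:
  pos 0: 101011 XOR 110101 = 011110
  pos 1: 111100 XOR 110101 = 001001
  pos 3: 100110 XOR 110101 = 010011
  pos 4: 100111 XOR 110101 = 010010
  pos 5: 100100 XOR 110101 = 010001
  pos 6: 100010 XOR 110101 = 010111
  pos 7: 101111 XOR 110101 = 011010
  pos 8: 110101 XOR 110101 = 000000
Remainder = 00000 (zero — the frame passes the CRC check).

00000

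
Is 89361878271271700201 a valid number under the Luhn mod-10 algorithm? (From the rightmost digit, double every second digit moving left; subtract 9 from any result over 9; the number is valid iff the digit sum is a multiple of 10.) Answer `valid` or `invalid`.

valid

From the right, keep odd positions and double even positions (subtract 9 from any doubled value over 9):
  doubled (positions 2,4,...): 0 0 5 5 2 4 5 2 6 7 → sum 36
  kept (positions 1,3,...): 1 2 0 1 2 7 8 8 6 9 → sum 44
Total = 80.
80 mod 10 = 0, so the number is valid.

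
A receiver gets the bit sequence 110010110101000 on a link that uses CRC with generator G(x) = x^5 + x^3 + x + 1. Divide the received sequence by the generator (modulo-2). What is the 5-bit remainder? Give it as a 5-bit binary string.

Modulo-2 division of 110010110101000 by 101011:
  pos 0: 110010 XOR 101011 = 011001
  pos 1: 110011 XOR 101011 = 011000
  pos 2: 110001 XOR 101011 = 011010
  pos 3: 110100 XOR 101011 = 011111
  pos 4: 111111 XOR 101011 = 010100
  pos 5: 101000 XOR 101011 = 000011
  pos 9: 111000 XOR 101011 = 010011
Remainder = 10011 (nonzero — an error is detected).

10011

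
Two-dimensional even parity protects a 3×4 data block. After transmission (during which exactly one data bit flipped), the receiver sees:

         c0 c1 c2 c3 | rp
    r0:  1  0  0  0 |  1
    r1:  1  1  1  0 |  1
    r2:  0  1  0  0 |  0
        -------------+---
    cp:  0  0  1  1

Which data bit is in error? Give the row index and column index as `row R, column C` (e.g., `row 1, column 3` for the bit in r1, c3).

row 2, column 3

Recompute each row's even parity and compare to rp:
  r0: data parity 1, sent rp 1 → ok
  r1: data parity 1, sent rp 1 → ok
  r2: data parity 1, sent rp 0 → mismatch
Recompute each column's even parity and compare to cp:
  c0: data parity 0, sent cp 0 → ok
  c1: data parity 0, sent cp 0 → ok
  c2: data parity 1, sent cp 1 → ok
  c3: data parity 0, sent cp 1 → mismatch
Exactly one row (r2) and one column (c3) fail → the flipped bit is at their intersection.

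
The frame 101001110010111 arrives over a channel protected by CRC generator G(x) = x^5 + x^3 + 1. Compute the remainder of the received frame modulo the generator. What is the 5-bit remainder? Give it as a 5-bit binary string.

00000

Modulo-2 division of 101001110010111 by 101001:
  pos 0: 101001 XOR 101001 = 000000
  pos 6: 110010 XOR 101001 = 011011
  pos 7: 110111 XOR 101001 = 011110
  pos 8: 111101 XOR 101001 = 010100
  pos 9: 101001 XOR 101001 = 000000
Remainder = 00000 (zero — the frame passes the CRC check).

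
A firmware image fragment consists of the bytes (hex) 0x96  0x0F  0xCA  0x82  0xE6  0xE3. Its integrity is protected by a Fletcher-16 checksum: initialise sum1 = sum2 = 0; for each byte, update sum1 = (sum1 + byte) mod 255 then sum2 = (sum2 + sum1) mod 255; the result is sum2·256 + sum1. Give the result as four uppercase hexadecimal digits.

37BD

Running sums (mod 255):
  after byte 0 (0x96): sum1=150, sum2=150
  after byte 1 (0x0F): sum1=165, sum2=60
  after byte 2 (0xCA): sum1=112, sum2=172
  after byte 3 (0x82): sum1=242, sum2=159
  after byte 4 (0xE6): sum1=217, sum2=121
  after byte 5 (0xE3): sum1=189, sum2=55
Checksum = sum2·256 + sum1 = 55·256 + 189 = 14269 = 0x37BD.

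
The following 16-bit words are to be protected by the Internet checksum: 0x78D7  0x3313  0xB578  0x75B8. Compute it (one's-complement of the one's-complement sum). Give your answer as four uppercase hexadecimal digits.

One's-complement addition (fold any carry out of bit 15 back into bit 0):
  0x78D7 + 0x3313 = 0x0ABEA
  0xABEA + 0xB578 = 0x16162 → wrap carry → 0x6163
  0x6163 + 0x75B8 = 0x0D71B
One's-complement sum = 0xD71B.
Checksum = ~0xD71B & 0xFFFF = 0x28E4.

28E4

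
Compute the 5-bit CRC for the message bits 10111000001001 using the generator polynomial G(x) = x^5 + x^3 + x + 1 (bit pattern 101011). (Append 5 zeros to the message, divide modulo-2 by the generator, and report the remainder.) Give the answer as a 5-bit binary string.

Append 5 zeros: 1011100000100100000. Divide by 101011 (XOR where the leading bit is 1):
  pos 0: 101110 XOR 101011 = 000101
  pos 3: 101000 XOR 101011 = 000011
  pos 7: 110100 XOR 101011 = 011111
  pos 8: 111111 XOR 101011 = 010100
  pos 9: 101000 XOR 101011 = 000011
  pos 13: 110000 XOR 101011 = 011011
Remainder (last 5 bits) = 11011. This is the CRC / FCS.

11011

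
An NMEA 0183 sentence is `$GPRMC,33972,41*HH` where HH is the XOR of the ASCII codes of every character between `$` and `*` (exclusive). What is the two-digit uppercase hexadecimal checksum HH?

XOR the ASCII codes of the payload characters:
  'G' = 0x47 → acc = 0x47
  'P' = 0x50 → acc = 0x17
  'R' = 0x52 → acc = 0x45
  'M' = 0x4D → acc = 0x08
  'C' = 0x43 → acc = 0x4B
  ',' = 0x2C → acc = 0x67
  '3' = 0x33 → acc = 0x54
  '3' = 0x33 → acc = 0x67
  '9' = 0x39 → acc = 0x5E
  '7' = 0x37 → acc = 0x69
  '2' = 0x32 → acc = 0x5B
  ',' = 0x2C → acc = 0x77
  '4' = 0x34 → acc = 0x43
  '1' = 0x31 → acc = 0x72
Checksum = 0x72.

72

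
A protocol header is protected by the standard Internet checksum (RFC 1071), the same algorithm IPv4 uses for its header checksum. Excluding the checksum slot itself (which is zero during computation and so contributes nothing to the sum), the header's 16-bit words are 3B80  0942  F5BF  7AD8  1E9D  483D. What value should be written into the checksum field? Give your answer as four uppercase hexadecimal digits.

E3CA

One's-complement addition (fold any carry out of bit 15 back into bit 0):
  0x3B80 + 0x0942 = 0x044C2
  0x44C2 + 0xF5BF = 0x13A81 → wrap carry → 0x3A82
  0x3A82 + 0x7AD8 = 0x0B55A
  0xB55A + 0x1E9D = 0x0D3F7
  0xD3F7 + 0x483D = 0x11C34 → wrap carry → 0x1C35
One's-complement sum = 0x1C35.
Checksum = ~0x1C35 & 0xFFFF = 0xE3CA.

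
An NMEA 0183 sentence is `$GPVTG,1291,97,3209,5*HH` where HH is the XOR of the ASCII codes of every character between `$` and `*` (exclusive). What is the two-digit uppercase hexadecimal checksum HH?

XOR the ASCII codes of the payload characters:
  'G' = 0x47 → acc = 0x47
  'P' = 0x50 → acc = 0x17
  'V' = 0x56 → acc = 0x41
  'T' = 0x54 → acc = 0x15
  'G' = 0x47 → acc = 0x52
  ',' = 0x2C → acc = 0x7E
  '1' = 0x31 → acc = 0x4F
  '2' = 0x32 → acc = 0x7D
  '9' = 0x39 → acc = 0x44
  '1' = 0x31 → acc = 0x75
  ',' = 0x2C → acc = 0x59
  '9' = 0x39 → acc = 0x60
  '7' = 0x37 → acc = 0x57
  ',' = 0x2C → acc = 0x7B
  '3' = 0x33 → acc = 0x48
  '2' = 0x32 → acc = 0x7A
  '0' = 0x30 → acc = 0x4A
  '9' = 0x39 → acc = 0x73
  ',' = 0x2C → acc = 0x5F
  '5' = 0x35 → acc = 0x6A
Checksum = 0x6A.

6A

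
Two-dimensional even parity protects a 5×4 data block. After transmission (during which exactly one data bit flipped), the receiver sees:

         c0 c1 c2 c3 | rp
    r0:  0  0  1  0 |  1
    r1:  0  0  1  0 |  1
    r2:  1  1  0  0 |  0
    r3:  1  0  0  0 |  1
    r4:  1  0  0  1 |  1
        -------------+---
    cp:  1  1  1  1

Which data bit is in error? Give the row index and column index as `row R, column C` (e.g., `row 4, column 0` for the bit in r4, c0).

row 4, column 2

Recompute each row's even parity and compare to rp:
  r0: data parity 1, sent rp 1 → ok
  r1: data parity 1, sent rp 1 → ok
  r2: data parity 0, sent rp 0 → ok
  r3: data parity 1, sent rp 1 → ok
  r4: data parity 0, sent rp 1 → mismatch
Recompute each column's even parity and compare to cp:
  c0: data parity 1, sent cp 1 → ok
  c1: data parity 1, sent cp 1 → ok
  c2: data parity 0, sent cp 1 → mismatch
  c3: data parity 1, sent cp 1 → ok
Exactly one row (r4) and one column (c2) fail → the flipped bit is at their intersection.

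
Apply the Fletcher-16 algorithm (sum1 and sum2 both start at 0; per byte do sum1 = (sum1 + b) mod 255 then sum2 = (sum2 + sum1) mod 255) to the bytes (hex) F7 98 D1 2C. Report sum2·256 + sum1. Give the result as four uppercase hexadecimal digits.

Running sums (mod 255):
  after byte 0 (F7): sum1=247, sum2=247
  after byte 1 (98): sum1=144, sum2=136
  after byte 2 (D1): sum1=98, sum2=234
  after byte 3 (2C): sum1=142, sum2=121
Checksum = sum2·256 + sum1 = 121·256 + 142 = 31118 = 0x798E.

798E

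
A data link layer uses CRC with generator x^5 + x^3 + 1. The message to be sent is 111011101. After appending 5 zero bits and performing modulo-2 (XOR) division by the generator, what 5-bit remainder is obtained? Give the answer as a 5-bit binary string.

Append 5 zeros: 11101110100000. Divide by 101001 (XOR where the leading bit is 1):
  pos 0: 111011 XOR 101001 = 010010
  pos 1: 100101 XOR 101001 = 001100
  pos 3: 110001 XOR 101001 = 011000
  pos 4: 110000 XOR 101001 = 011001
  pos 5: 110010 XOR 101001 = 011011
  pos 6: 110110 XOR 101001 = 011111
  pos 7: 111110 XOR 101001 = 010111
  pos 8: 101110 XOR 101001 = 000111
Remainder (last 5 bits) = 00111. This is the CRC / FCS.

00111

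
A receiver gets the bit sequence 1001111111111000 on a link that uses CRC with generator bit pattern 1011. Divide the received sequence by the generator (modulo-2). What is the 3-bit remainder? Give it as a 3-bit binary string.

000

Modulo-2 division of 1001111111111000 by 1011:
  pos 0: 1001 XOR 1011 = 0010
  pos 2: 1011 XOR 1011 = 0000
  pos 6: 1111 XOR 1011 = 0100
  pos 7: 1001 XOR 1011 = 0010
  pos 9: 1011 XOR 1011 = 0000
Remainder = 000 (zero — the frame passes the CRC check).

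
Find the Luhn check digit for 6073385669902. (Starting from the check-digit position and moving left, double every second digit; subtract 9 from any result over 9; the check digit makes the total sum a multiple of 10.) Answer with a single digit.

3

Partial digits right→left: 2 0 9 9 6 6 5 8 3 3 7 0 6
Double every second digit counting from the check-digit position (so the 1st, 3rd, 5th, ... of the partial from the right).
  doubled (with −9 where >9): 4 9 3 1 6 5 3 → sum 31
  kept as-is: 0 9 6 8 3 0 → sum 26
Total = 31 + 26 = 57.
Check digit = (10 − (57 mod 10)) mod 10 = 3.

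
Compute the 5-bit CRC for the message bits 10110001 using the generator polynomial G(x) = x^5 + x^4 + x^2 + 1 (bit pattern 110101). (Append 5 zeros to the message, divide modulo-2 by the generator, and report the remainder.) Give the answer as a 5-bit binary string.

Append 5 zeros: 1011000100000. Divide by 110101 (XOR where the leading bit is 1):
  pos 0: 101100 XOR 110101 = 011001
  pos 1: 110010 XOR 110101 = 000111
  pos 4: 111100 XOR 110101 = 001001
  pos 6: 100100 XOR 110101 = 010001
  pos 7: 100010 XOR 110101 = 010111
Remainder (last 5 bits) = 10111. This is the CRC / FCS.

10111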